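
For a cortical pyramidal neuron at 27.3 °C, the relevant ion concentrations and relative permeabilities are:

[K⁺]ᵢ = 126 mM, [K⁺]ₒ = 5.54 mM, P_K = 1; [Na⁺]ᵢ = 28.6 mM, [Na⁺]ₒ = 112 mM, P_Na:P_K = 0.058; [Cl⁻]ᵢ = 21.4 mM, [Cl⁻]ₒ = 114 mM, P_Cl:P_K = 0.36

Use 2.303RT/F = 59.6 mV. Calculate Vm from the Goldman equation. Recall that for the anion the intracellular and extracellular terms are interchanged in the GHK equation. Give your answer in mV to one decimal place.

-55.5 mV

Vm = 59.6 · log₁₀[(Σ P·[cation]ₒ + Σ P·[anion]ᵢ) / (Σ P·[cation]ᵢ + Σ P·[anion]ₒ)]
Numerator = 1×5.54 + 0.058×112 + 0.36×21.4 = 19.74
Denominator = 1×126 + 0.058×28.6 + 0.36×114 = 168.7
Vm = 59.6 · log₁₀(0.11701) = 59.6 × (-0.9318) = -55.53 mV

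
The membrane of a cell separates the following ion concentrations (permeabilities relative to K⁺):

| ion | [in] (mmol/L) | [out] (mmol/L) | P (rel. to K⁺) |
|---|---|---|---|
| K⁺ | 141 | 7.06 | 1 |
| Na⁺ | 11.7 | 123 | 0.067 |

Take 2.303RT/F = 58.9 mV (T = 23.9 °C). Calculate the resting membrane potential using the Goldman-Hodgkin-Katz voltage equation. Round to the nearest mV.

-57 mV

Vm = 58.9 · log₁₀[(Σ P·[cation]ₒ + Σ P·[anion]ᵢ) / (Σ P·[cation]ᵢ + Σ P·[anion]ₒ)]
Numerator = 1×7.06 + 0.067×123 = 15.3
Denominator = 1×141 + 0.067×11.7 = 141.8
Vm = 58.9 · log₁₀(0.10792) = 58.9 × (-0.9669) = -56.95 mV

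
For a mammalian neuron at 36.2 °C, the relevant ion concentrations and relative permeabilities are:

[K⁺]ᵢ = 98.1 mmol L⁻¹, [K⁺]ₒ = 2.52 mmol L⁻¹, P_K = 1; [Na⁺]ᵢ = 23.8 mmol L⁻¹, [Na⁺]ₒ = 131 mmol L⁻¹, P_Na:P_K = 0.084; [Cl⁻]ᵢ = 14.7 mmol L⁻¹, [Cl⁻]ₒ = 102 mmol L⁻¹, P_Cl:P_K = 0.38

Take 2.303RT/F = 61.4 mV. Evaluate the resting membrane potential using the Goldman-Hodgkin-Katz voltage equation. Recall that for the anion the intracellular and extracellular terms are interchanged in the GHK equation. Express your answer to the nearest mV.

-53 mV

Vm = 61.4 · log₁₀[(Σ P·[cation]ₒ + Σ P·[anion]ᵢ) / (Σ P·[cation]ᵢ + Σ P·[anion]ₒ)]
Numerator = 1×2.52 + 0.084×131 + 0.38×14.7 = 19.11
Denominator = 1×98.1 + 0.084×23.8 + 0.38×102 = 138.9
Vm = 61.4 · log₁₀(0.13762) = 61.4 × (-0.8613) = -52.88 mV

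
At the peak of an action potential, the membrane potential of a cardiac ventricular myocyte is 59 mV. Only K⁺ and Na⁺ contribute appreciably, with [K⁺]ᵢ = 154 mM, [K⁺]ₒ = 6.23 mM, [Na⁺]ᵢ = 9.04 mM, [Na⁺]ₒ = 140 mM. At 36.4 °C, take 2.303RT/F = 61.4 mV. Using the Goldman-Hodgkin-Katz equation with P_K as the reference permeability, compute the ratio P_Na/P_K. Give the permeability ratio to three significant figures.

24.4

Let α = P_Na/P_K. GHK: Vm = 61.4·log₁₀[(Kₒ + α·Naₒ)/(Kᵢ + α·Naᵢ)].
10^(Vm/61.4) = 10^(59.0/61.4) = 9.1393
So 9.1393·(Kᵢ + α·Naᵢ) = Kₒ + α·Naₒ → α = (9.1393·154.0 − 6.23) / (140.0 − 9.1393·9.04)
α = (1407 − 6.23) / (140.0 − 82.62) = 1401/57.38 = 24.42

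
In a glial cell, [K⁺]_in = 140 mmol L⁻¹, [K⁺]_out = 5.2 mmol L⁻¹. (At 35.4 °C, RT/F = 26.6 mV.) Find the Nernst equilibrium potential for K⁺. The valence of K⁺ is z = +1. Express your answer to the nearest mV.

E = (26.6/z) · ln([K⁺]_out/[K⁺]_in) with z = +1.
= (26.6/1) · ln(5.2/140) = 26.60 · ln(0.03714)
= 26.60 · (-3.2930) = -87.59 mV

-88 mV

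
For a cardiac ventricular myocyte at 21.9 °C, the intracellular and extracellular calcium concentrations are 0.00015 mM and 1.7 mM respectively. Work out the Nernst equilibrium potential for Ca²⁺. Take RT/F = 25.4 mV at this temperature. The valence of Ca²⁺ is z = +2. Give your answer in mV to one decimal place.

118.6 mV

E = (25.4/z) · ln([Ca²⁺]_out/[Ca²⁺]_in) with z = +2.
= (25.4/2) · ln(1.7/0.00015) = 12.70 · ln(1.133e+04)
= 12.70 · (9.3355) = 118.56 mV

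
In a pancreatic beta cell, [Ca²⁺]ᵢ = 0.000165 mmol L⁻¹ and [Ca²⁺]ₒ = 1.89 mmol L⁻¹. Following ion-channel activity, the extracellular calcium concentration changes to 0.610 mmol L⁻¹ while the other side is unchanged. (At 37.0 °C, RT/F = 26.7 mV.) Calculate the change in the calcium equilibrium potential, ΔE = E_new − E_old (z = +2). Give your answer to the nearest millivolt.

-15 mV

E_old = (26.7/2)·ln(1.89/0.000165) = 124.77 mV
E_new = (26.7/2)·ln(0.610/0.000165) = 109.67 mV
ΔE = 109.67 − (124.77) = -15.10 mV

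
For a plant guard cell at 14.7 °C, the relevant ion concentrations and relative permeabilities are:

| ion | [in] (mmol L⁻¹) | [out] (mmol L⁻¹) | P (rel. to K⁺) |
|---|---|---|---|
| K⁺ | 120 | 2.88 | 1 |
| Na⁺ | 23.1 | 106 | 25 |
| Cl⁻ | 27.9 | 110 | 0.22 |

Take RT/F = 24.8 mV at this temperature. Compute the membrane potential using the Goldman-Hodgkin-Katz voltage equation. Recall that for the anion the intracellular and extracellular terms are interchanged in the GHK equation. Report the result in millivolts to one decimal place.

32.3 mV

Vm = 24.8 · ln[(Σ P·[cation]ₒ + Σ P·[anion]ᵢ) / (Σ P·[cation]ᵢ + Σ P·[anion]ₒ)]
Numerator = 1×2.88 + 25×106 + 0.22×27.9 = 2659
Denominator = 1×120 + 25×23.1 + 0.22×110 = 721.7
Vm = 24.8 · ln(3.6844) = 24.8 × (1.3041) = 32.34 mV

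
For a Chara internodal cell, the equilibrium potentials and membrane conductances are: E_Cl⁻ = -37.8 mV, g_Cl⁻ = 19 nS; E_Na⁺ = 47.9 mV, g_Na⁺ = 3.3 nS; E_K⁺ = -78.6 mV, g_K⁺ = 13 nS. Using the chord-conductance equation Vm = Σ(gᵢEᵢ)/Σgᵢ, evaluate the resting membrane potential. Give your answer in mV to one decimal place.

-44.8 mV

Σ gᵢEᵢ = 19·(-37.8) + 3.3·(47.9) + 13·(-78.6) = -1581.93
Σ gᵢ = 19 + 3.3 + 13 = 35.3
Vm = -1581.93 / 35.3 = -44.81 mV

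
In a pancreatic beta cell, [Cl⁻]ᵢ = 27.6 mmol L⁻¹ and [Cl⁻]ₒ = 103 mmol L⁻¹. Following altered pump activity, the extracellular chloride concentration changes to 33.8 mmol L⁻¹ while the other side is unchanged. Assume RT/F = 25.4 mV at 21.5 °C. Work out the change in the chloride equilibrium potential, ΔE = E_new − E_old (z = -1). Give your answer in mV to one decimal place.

28.3 mV

E_old = (25.4/-1)·ln(103/27.6) = -33.45 mV
E_new = (25.4/-1)·ln(33.8/27.6) = -5.15 mV
ΔE = -5.15 − (-33.45) = 28.30 mV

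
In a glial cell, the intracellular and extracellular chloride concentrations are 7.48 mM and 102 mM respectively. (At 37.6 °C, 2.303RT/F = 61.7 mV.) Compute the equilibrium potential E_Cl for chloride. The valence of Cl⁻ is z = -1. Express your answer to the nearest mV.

-70 mV

E = (61.7/z) · log₁₀([Cl⁻]_out/[Cl⁻]_in) with z = -1.
For an anion, dividing by z = -1 reverses the sign.
= (61.7/-1) · log₁₀(102/7.48) = -61.70 · log₁₀(13.64)
= -61.70 · (1.1347) = -70.01 mV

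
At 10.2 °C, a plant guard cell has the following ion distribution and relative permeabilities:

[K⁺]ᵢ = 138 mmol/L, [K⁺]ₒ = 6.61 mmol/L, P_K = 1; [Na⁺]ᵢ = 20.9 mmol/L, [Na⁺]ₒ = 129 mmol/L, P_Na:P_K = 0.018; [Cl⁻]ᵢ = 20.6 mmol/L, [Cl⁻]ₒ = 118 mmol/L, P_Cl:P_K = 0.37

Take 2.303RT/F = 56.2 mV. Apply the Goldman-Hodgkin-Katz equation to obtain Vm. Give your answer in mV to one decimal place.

-58.5 mV

Vm = 56.2 · log₁₀[(Σ P·[cation]ₒ + Σ P·[anion]ᵢ) / (Σ P·[cation]ᵢ + Σ P·[anion]ₒ)]
Numerator = 1×6.61 + 0.018×129 + 0.37×20.6 = 16.55
Denominator = 1×138 + 0.018×20.9 + 0.37×118 = 182
Vm = 56.2 · log₁₀(0.090938) = 56.2 × (-1.0413) = -58.52 mV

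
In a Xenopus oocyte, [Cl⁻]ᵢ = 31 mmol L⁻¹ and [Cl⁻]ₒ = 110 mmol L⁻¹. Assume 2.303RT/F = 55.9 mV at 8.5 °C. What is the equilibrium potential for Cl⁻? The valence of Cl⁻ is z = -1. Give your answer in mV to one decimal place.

E = (55.9/z) · log₁₀([Cl⁻]_out/[Cl⁻]_in) with z = -1.
For an anion, dividing by z = -1 reverses the sign.
= (55.9/-1) · log₁₀(110/31) = -55.90 · log₁₀(3.548)
= -55.90 · (0.5500) = -30.75 mV

-30.7 mV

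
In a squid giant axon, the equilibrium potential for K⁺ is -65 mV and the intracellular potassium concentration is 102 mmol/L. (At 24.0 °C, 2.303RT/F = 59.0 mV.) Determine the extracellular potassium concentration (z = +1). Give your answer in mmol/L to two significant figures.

8.1 mmol/L

Nernst: E = (59.0/1) · log₁₀([out]/[in]), so log₁₀([out]/[in]) = -65.0 × 1 / 59.0 = -1.1017.
[out]/[in] = 10^(-1.1017) = 0.07912.
[out] = 0.07912 × 102 = 8.071 mmol/L.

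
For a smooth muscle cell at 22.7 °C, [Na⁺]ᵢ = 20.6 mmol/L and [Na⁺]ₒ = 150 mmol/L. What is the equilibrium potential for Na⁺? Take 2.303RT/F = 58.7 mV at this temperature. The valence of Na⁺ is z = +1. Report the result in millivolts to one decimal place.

50.6 mV

E = (58.7/z) · log₁₀([Na⁺]_out/[Na⁺]_in) with z = +1.
= (58.7/1) · log₁₀(150/20.6) = 58.70 · log₁₀(7.282)
= 58.70 · (0.8622) = 50.61 mV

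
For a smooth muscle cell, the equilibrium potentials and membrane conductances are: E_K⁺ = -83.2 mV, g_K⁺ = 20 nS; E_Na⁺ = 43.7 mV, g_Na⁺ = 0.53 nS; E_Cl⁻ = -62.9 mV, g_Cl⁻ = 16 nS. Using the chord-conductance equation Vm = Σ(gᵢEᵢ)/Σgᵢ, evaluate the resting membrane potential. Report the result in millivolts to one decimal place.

-72.5 mV

Σ gᵢEᵢ = 20·(-83.2) + 0.53·(43.7) + 16·(-62.9) = -2647.24
Σ gᵢ = 20 + 0.53 + 16 = 36.53
Vm = -2647.24 / 36.53 = -72.47 mV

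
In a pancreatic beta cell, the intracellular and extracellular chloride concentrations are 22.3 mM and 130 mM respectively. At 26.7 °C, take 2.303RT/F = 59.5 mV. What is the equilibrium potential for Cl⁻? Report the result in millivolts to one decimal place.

E = (59.5/z) · log₁₀([Cl⁻]_out/[Cl⁻]_in) with z = -1.
For an anion, dividing by z = -1 reverses the sign.
= (59.5/-1) · log₁₀(130/22.3) = -59.50 · log₁₀(5.83)
= -59.50 · (0.7656) = -45.56 mV

-45.6 mV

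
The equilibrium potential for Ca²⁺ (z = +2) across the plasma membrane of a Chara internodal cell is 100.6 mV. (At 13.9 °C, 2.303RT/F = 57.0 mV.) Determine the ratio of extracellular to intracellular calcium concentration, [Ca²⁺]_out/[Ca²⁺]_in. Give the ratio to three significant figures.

log₁₀([out]/[in]) = E·z/(57.0) = 100.6 × 2 / 57.0 = 3.5298
[out]/[in] = 10^(3.5298) = 3387

3390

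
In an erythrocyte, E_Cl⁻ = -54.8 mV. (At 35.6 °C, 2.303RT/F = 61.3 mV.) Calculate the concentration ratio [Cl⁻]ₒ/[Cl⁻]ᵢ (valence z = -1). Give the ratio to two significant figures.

log₁₀([out]/[in]) = E·z/(61.3) = -54.8 × -1 / 61.3 = 0.8940
[out]/[in] = 10^(0.8940) = 7.834

7.8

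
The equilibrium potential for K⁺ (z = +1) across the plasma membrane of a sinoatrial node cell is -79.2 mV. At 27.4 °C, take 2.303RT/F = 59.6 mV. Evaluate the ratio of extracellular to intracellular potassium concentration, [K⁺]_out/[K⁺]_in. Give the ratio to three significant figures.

log₁₀([out]/[in]) = E·z/(59.6) = -79.2 × 1 / 59.6 = -1.3289
[out]/[in] = 10^(-1.3289) = 0.0469

0.0469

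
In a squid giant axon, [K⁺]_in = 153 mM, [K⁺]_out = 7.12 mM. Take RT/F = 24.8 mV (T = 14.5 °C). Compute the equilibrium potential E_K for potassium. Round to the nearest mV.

-76 mV

E = (24.8/z) · ln([K⁺]_out/[K⁺]_in) with z = +1.
= (24.8/1) · ln(7.12/153) = 24.80 · ln(0.04654)
= 24.80 · (-3.0675) = -76.07 mV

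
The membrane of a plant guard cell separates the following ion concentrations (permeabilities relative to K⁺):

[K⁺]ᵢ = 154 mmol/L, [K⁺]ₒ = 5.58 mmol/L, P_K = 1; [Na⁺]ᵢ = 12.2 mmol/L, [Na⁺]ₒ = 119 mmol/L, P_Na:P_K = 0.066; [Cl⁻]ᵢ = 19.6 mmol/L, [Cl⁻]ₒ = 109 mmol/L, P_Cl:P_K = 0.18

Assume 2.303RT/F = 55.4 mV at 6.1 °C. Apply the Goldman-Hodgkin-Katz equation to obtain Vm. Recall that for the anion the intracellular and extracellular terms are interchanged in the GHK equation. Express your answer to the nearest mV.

-56 mV

Vm = 55.4 · log₁₀[(Σ P·[cation]ₒ + Σ P·[anion]ᵢ) / (Σ P·[cation]ᵢ + Σ P·[anion]ₒ)]
Numerator = 1×5.58 + 0.066×119 + 0.18×19.6 = 16.96
Denominator = 1×154 + 0.066×12.2 + 0.18×109 = 174.4
Vm = 55.4 · log₁₀(0.097245) = 55.4 × (-1.0121) = -56.07 mV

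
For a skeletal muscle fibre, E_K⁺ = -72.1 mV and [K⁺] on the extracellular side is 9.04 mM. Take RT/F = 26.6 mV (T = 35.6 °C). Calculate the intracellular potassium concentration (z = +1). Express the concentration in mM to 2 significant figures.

140 mM

Nernst: E = (26.6/1) · ln([out]/[in]), so ln([out]/[in]) = -72.1 × 1 / 26.6 = -2.7105.
[out]/[in] = e^(-2.7105) = 0.0665.
[in] = 9.04 / 0.0665 = 135.9 mM.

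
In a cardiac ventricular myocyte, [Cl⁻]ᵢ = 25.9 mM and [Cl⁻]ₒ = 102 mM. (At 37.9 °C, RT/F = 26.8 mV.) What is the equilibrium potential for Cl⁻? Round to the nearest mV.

E = (26.8/z) · ln([Cl⁻]_out/[Cl⁻]_in) with z = -1.
For an anion, dividing by z = -1 reverses the sign.
= (26.8/-1) · ln(102/25.9) = -26.80 · ln(3.938)
= -26.80 · (1.3707) = -36.74 mV

-37 mV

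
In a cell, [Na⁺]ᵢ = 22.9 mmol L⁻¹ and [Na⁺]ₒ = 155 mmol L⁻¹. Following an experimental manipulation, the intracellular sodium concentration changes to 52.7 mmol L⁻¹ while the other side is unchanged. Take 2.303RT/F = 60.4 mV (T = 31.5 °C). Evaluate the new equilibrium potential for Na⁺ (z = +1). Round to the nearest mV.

After the shift: [Na⁺]_out = 155, [Na⁺]_in = 52.7 mmol L⁻¹.
E_new = (60.4/1)·log₁₀(155/52.7) = 60.40 · (0.4685) = 28.30 mV

28 mV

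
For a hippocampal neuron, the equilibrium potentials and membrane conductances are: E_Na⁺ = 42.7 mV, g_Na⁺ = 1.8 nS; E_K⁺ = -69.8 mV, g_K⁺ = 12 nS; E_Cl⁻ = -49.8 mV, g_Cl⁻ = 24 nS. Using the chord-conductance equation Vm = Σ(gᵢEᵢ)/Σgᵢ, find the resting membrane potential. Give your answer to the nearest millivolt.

Σ gᵢEᵢ = 1.8·(42.7) + 12·(-69.8) + 24·(-49.8) = -1955.94
Σ gᵢ = 1.8 + 12 + 24 = 37.8
Vm = -1955.94 / 37.8 = -51.74 mV

-52 mV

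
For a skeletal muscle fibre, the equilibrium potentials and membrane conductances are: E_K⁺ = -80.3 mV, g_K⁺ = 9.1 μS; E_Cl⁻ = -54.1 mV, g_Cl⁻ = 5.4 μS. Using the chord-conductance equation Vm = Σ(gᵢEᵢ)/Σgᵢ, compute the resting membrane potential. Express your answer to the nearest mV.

Σ gᵢEᵢ = 9.1·(-80.3) + 5.4·(-54.1) = -1022.87
Σ gᵢ = 9.1 + 5.4 = 14.5
Vm = -1022.87 / 14.5 = -70.54 mV

-71 mV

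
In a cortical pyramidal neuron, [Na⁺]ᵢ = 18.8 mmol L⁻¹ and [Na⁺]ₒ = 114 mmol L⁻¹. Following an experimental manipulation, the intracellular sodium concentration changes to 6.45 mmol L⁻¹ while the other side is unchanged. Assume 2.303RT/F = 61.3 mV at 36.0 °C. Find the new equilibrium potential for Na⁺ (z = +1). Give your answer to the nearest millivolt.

After the shift: [Na⁺]_out = 114, [Na⁺]_in = 6.45 mmol L⁻¹.
E_new = (61.3/1)·log₁₀(114/6.45) = 61.30 · (1.2473) = 76.46 mV

76 mV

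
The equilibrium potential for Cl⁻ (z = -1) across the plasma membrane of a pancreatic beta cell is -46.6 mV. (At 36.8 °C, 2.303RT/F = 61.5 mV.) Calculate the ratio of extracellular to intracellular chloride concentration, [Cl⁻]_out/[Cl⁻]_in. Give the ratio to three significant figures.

5.72

log₁₀([out]/[in]) = E·z/(61.5) = -46.6 × -1 / 61.5 = 0.7577
[out]/[in] = 10^(0.7577) = 5.724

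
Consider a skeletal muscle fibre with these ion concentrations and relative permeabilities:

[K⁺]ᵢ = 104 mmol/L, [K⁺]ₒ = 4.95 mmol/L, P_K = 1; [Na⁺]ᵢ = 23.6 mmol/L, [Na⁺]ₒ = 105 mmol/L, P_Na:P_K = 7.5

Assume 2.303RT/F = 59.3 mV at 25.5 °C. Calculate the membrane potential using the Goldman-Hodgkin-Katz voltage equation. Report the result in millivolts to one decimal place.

26.7 mV

Vm = 59.3 · log₁₀[(Σ P·[cation]ₒ + Σ P·[anion]ᵢ) / (Σ P·[cation]ᵢ + Σ P·[anion]ₒ)]
Numerator = 1×4.95 + 7.5×105 = 792.5
Denominator = 1×104 + 7.5×23.6 = 281
Vm = 59.3 · log₁₀(2.8201) = 59.3 × (0.4503) = 26.70 mV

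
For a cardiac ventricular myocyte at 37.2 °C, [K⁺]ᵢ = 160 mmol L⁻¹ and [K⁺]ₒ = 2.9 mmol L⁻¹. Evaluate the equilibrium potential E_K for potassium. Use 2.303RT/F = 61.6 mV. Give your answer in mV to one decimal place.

-107.3 mV

E = (61.6/z) · log₁₀([K⁺]_out/[K⁺]_in) with z = +1.
= (61.6/1) · log₁₀(2.9/160) = 61.60 · log₁₀(0.01812)
= 61.60 · (-1.7417) = -107.29 mV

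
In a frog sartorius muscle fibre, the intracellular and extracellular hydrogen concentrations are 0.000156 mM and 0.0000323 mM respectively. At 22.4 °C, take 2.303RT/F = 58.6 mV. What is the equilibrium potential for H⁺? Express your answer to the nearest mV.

E = (58.6/z) · log₁₀([H⁺]_out/[H⁺]_in) with z = +1.
= (58.6/1) · log₁₀(0.0000323/0.000156) = 58.60 · log₁₀(0.2071)
= 58.60 · (-0.6839) = -40.08 mV

-40 mV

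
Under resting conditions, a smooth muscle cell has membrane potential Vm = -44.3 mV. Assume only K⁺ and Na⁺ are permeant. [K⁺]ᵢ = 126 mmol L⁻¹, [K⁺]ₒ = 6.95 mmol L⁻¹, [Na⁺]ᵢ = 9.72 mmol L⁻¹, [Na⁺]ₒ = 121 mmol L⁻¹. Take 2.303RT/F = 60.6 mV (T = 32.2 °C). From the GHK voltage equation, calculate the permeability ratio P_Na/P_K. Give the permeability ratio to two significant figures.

0.14

Let α = P_Na/P_K. GHK: Vm = 60.6·log₁₀[(Kₒ + α·Naₒ)/(Kᵢ + α·Naᵢ)].
10^(Vm/60.6) = 10^(-44.3/60.6) = 0.18577
So 0.18577·(Kᵢ + α·Naᵢ) = Kₒ + α·Naₒ → α = (0.18577·126.0 − 6.95) / (121.0 − 0.18577·9.72)
α = (23.41 − 6.95) / (121.0 − 1.806) = 16.46/119.2 = 0.1381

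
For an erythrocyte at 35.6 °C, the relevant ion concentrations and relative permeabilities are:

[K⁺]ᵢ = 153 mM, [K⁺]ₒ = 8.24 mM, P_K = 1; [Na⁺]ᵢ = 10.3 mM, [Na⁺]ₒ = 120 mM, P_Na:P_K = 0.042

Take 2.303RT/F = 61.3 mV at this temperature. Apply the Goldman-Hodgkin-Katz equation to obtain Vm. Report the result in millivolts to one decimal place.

Vm = 61.3 · log₁₀[(Σ P·[cation]ₒ + Σ P·[anion]ᵢ) / (Σ P·[cation]ᵢ + Σ P·[anion]ₒ)]
Numerator = 1×8.24 + 0.042×120 = 13.28
Denominator = 1×153 + 0.042×10.3 = 153.4
Vm = 61.3 · log₁₀(0.086553) = 61.3 × (-1.0627) = -65.14 mV

-65.1 mV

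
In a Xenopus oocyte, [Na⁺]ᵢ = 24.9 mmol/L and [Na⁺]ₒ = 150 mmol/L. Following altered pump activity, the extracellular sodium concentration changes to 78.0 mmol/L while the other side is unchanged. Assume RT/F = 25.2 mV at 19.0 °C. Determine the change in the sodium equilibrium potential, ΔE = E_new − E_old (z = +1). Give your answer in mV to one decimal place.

E_old = (25.2/1)·ln(150/24.9) = 45.25 mV
E_new = (25.2/1)·ln(78.0/24.9) = 28.77 mV
ΔE = 28.77 − (45.25) = -16.48 mV

-16.5 mV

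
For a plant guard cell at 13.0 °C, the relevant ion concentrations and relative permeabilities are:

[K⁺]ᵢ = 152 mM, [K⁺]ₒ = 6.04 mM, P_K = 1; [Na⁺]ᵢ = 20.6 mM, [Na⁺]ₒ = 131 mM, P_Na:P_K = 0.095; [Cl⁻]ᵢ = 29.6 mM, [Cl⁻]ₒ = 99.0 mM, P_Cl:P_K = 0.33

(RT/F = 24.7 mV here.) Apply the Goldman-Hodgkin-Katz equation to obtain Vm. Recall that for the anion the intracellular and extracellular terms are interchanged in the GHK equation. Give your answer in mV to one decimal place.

Vm = 24.7 · ln[(Σ P·[cation]ₒ + Σ P·[anion]ᵢ) / (Σ P·[cation]ᵢ + Σ P·[anion]ₒ)]
Numerator = 1×6.04 + 0.095×131 + 0.33×29.6 = 28.25
Denominator = 1×152 + 0.095×20.6 + 0.33×99.0 = 186.6
Vm = 24.7 · ln(0.15139) = 24.7 × (-1.8879) = -46.63 mV

-46.6 mV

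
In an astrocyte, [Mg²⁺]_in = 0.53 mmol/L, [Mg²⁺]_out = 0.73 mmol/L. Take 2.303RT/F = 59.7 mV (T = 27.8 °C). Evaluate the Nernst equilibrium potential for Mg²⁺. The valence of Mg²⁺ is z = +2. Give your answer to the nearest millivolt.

E = (59.7/z) · log₁₀([Mg²⁺]_out/[Mg²⁺]_in) with z = +2.
= (59.7/2) · log₁₀(0.73/0.53) = 29.85 · log₁₀(1.377)
= 29.85 · (0.1390) = 4.15 mV

4 mV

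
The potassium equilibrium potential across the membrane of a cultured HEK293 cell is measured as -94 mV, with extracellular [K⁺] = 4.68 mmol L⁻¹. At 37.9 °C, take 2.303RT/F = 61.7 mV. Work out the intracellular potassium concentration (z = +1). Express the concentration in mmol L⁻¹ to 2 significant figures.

160 mmol L⁻¹

Nernst: E = (61.7/1) · log₁₀([out]/[in]), so log₁₀([out]/[in]) = -94.0 × 1 / 61.7 = -1.5235.
[out]/[in] = 10^(-1.5235) = 0.02996.
[in] = 4.68 / 0.02996 = 156.2 mmol L⁻¹.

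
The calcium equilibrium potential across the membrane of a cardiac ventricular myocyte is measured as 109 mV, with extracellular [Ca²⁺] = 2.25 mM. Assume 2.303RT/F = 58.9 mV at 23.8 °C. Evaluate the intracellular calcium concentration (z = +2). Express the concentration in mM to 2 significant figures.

Nernst: E = (58.9/2) · log₁₀([out]/[in]), so log₁₀([out]/[in]) = 109.0 × 2 / 58.9 = 3.7012.
[out]/[in] = 10^(3.7012) = 5026.
[in] = 2.25 / 5026 = 0.0004477 mM.

0.00045 mM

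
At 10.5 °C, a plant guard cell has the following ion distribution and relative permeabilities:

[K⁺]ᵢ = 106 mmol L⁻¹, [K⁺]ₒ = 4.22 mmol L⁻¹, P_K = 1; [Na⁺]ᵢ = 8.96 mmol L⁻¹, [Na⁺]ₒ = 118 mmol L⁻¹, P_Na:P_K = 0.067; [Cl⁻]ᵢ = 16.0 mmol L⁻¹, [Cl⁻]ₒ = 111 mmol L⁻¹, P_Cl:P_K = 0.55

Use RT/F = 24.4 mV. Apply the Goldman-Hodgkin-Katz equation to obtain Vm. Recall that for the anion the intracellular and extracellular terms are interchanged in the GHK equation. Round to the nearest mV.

-51 mV

Vm = 24.4 · ln[(Σ P·[cation]ₒ + Σ P·[anion]ᵢ) / (Σ P·[cation]ᵢ + Σ P·[anion]ₒ)]
Numerator = 1×4.22 + 0.067×118 + 0.55×16.0 = 20.93
Denominator = 1×106 + 0.067×8.96 + 0.55×111 = 167.7
Vm = 24.4 · ln(0.12482) = 24.4 × (-2.0809) = -50.77 mV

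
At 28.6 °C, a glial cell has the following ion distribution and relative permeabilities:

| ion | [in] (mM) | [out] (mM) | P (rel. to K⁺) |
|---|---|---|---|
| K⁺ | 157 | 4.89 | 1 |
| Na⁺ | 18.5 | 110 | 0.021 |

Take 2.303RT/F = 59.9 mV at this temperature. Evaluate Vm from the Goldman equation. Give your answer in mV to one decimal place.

Vm = 59.9 · log₁₀[(Σ P·[cation]ₒ + Σ P·[anion]ᵢ) / (Σ P·[cation]ᵢ + Σ P·[anion]ₒ)]
Numerator = 1×4.89 + 0.021×110 = 7.2
Denominator = 1×157 + 0.021×18.5 = 157.4
Vm = 59.9 · log₁₀(0.045747) = 59.9 × (-1.3396) = -80.24 mV

-80.2 mV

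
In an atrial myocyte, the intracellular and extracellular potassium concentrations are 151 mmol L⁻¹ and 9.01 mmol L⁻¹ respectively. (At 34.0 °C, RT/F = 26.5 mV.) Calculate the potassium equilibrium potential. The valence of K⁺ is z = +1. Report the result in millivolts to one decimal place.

-74.7 mV

E = (26.5/z) · ln([K⁺]_out/[K⁺]_in) with z = +1.
= (26.5/1) · ln(9.01/151) = 26.50 · ln(0.05967)
= 26.50 · (-2.8189) = -74.70 mV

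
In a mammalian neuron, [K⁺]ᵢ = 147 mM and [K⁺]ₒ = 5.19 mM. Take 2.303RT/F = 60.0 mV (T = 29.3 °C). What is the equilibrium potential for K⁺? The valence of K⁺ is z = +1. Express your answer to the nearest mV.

-87 mV

E = (60.0/z) · log₁₀([K⁺]_out/[K⁺]_in) with z = +1.
= (60.0/1) · log₁₀(5.19/147) = 60.00 · log₁₀(0.03531)
= 60.00 · (-1.4521) = -87.13 mV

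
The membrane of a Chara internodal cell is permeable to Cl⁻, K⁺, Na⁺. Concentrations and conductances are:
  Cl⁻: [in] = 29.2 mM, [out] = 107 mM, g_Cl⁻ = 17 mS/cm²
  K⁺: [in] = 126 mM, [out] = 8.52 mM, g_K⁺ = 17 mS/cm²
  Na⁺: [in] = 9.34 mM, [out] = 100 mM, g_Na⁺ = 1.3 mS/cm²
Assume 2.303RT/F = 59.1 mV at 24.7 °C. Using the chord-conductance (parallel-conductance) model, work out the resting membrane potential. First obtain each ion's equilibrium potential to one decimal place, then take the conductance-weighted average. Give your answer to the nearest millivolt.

-47 mV

E_Cl⁻ = (59.1/-1)·log₁₀(107/29.2) = -33.3 mV
E_K⁺ = (59.1/1)·log₁₀(8.52/126) = -69.1 mV
E_Na⁺ = (59.1/1)·log₁₀(100/9.34) = 60.9 mV
Vm = (Σ gᵢEᵢ)/(Σ gᵢ) = (17·-33.3 + 17·-69.1 + 1.3·60.9) / (17 + 17 + 1.3)
= -1661.63 / 35.3 = -47.07 mV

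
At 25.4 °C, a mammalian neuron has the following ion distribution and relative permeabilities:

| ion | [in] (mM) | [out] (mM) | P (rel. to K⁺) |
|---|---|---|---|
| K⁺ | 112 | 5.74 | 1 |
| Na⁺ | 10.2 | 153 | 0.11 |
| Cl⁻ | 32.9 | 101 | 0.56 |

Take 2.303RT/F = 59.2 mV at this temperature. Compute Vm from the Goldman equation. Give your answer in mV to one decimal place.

Vm = 59.2 · log₁₀[(Σ P·[cation]ₒ + Σ P·[anion]ᵢ) / (Σ P·[cation]ᵢ + Σ P·[anion]ₒ)]
Numerator = 1×5.74 + 0.11×153 + 0.56×32.9 = 40.99
Denominator = 1×112 + 0.11×10.2 + 0.56×101 = 169.7
Vm = 59.2 · log₁₀(0.24159) = 59.2 × (-0.6169) = -36.52 mV

-36.5 mV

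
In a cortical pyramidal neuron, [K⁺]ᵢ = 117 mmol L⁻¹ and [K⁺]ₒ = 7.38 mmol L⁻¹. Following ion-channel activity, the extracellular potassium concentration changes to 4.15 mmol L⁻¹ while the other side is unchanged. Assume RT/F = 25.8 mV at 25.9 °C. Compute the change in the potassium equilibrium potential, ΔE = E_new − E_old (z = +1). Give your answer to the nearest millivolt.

-15 mV

E_old = (25.8/1)·ln(7.38/117) = -71.30 mV
E_new = (25.8/1)·ln(4.15/117) = -86.15 mV
ΔE = -86.15 − (-71.30) = -14.85 mV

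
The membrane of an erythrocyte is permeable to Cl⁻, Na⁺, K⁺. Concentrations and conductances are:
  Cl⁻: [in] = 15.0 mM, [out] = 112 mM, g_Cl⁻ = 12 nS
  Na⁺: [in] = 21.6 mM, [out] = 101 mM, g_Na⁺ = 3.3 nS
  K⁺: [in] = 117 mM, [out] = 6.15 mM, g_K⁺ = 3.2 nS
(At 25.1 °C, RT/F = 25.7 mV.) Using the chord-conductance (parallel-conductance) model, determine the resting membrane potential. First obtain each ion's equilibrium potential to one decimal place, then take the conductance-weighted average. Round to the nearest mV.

-40 mV

E_Cl⁻ = (25.7/-1)·ln(112/15.0) = -51.7 mV
E_Na⁺ = (25.7/1)·ln(101/21.6) = 39.6 mV
E_K⁺ = (25.7/1)·ln(6.15/117) = -75.7 mV
Vm = (Σ gᵢEᵢ)/(Σ gᵢ) = (12·-51.7 + 3.3·39.6 + 3.2·-75.7) / (12 + 3.3 + 3.2)
= -731.96 / 18.5 = -39.57 mV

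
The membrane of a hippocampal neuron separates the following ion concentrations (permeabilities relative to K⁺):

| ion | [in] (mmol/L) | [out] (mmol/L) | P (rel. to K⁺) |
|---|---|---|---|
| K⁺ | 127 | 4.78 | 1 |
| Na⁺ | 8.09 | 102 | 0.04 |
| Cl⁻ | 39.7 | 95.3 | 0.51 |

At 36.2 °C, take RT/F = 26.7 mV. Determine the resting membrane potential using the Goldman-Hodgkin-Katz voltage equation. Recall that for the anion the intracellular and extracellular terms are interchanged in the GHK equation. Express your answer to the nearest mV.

-48 mV

Vm = 26.7 · ln[(Σ P·[cation]ₒ + Σ P·[anion]ᵢ) / (Σ P·[cation]ᵢ + Σ P·[anion]ₒ)]
Numerator = 1×4.78 + 0.04×102 + 0.51×39.7 = 29.11
Denominator = 1×127 + 0.04×8.09 + 0.51×95.3 = 175.9
Vm = 26.7 · ln(0.16545) = 26.7 × (-1.7991) = -48.04 mV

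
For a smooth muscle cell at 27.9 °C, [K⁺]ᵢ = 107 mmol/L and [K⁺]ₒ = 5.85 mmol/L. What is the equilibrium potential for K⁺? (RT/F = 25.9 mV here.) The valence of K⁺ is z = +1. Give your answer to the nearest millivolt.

-75 mV

E = (25.9/z) · ln([K⁺]_out/[K⁺]_in) with z = +1.
= (25.9/1) · ln(5.85/107) = 25.90 · ln(0.05467)
= 25.90 · (-2.9064) = -75.28 mV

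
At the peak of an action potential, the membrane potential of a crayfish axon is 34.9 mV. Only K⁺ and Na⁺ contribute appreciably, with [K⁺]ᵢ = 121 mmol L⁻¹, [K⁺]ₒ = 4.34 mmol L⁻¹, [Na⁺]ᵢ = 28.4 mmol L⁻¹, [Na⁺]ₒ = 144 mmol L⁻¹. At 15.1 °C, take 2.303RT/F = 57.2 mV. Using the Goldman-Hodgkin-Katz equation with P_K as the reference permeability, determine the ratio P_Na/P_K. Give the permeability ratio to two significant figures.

Let α = P_Na/P_K. GHK: Vm = 57.2·log₁₀[(Kₒ + α·Naₒ)/(Kᵢ + α·Naᵢ)].
10^(Vm/57.2) = 10^(34.9/57.2) = 4.0751
So 4.0751·(Kᵢ + α·Naᵢ) = Kₒ + α·Naₒ → α = (4.0751·121.0 − 4.34) / (144.0 − 4.0751·28.4)
α = (493.1 − 4.34) / (144.0 − 115.7) = 488.7/28.27 = 17.29

17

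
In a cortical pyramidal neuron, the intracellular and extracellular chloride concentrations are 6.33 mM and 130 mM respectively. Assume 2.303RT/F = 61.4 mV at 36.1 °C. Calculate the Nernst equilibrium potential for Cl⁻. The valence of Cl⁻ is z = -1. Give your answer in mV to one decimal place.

-80.6 mV

E = (61.4/z) · log₁₀([Cl⁻]_out/[Cl⁻]_in) with z = -1.
For an anion, dividing by z = -1 reverses the sign.
= (61.4/-1) · log₁₀(130/6.33) = -61.40 · log₁₀(20.54)
= -61.40 · (1.3125) = -80.59 mV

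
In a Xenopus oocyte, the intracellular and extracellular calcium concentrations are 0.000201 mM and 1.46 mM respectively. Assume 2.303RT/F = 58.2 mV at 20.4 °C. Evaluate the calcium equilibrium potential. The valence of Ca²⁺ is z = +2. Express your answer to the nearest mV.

112 mV

E = (58.2/z) · log₁₀([Ca²⁺]_out/[Ca²⁺]_in) with z = +2.
= (58.2/2) · log₁₀(1.46/0.000201) = 29.10 · log₁₀(7264)
= 29.10 · (3.8612) = 112.36 mV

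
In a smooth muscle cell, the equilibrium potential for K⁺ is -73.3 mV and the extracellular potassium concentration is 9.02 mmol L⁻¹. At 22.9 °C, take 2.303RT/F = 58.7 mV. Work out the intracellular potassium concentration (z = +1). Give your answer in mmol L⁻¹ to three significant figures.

160 mmol L⁻¹

Nernst: E = (58.7/1) · log₁₀([out]/[in]), so log₁₀([out]/[in]) = -73.3 × 1 / 58.7 = -1.2487.
[out]/[in] = 10^(-1.2487) = 0.0564.
[in] = 9.02 / 0.0564 = 159.9 mmol L⁻¹.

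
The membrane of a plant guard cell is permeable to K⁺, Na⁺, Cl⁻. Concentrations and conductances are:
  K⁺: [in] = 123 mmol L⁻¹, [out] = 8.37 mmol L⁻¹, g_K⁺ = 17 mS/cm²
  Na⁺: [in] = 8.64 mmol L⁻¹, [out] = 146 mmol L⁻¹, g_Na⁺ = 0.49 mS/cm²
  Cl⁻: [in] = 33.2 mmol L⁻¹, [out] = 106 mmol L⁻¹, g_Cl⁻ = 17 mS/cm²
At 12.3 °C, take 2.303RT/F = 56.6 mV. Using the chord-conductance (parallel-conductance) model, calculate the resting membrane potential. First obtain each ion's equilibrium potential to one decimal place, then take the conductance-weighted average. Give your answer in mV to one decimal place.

-45.6 mV

E_K⁺ = (56.6/1)·log₁₀(8.37/123) = -66.1 mV
E_Na⁺ = (56.6/1)·log₁₀(146/8.64) = 69.5 mV
E_Cl⁻ = (56.6/-1)·log₁₀(106/33.2) = -28.5 mV
Vm = (Σ gᵢEᵢ)/(Σ gᵢ) = (17·-66.1 + 0.49·69.5 + 17·-28.5) / (17 + 0.49 + 17)
= -1574.14 / 34.49 = -45.64 mV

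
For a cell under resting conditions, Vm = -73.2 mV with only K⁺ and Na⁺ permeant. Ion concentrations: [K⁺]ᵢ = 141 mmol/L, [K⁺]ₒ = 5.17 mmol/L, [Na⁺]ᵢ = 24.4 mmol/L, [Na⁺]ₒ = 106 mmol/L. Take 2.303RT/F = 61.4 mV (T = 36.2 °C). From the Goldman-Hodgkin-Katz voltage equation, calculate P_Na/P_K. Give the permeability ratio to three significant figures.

0.0372

Let α = P_Na/P_K. GHK: Vm = 61.4·log₁₀[(Kₒ + α·Naₒ)/(Kᵢ + α·Naᵢ)].
10^(Vm/61.4) = 10^(-73.2/61.4) = 0.064242
So 0.064242·(Kᵢ + α·Naᵢ) = Kₒ + α·Naₒ → α = (0.064242·141.0 − 5.17) / (106.0 − 0.064242·24.4)
α = (9.058 − 5.17) / (106.0 − 1.567) = 3.888/104.4 = 0.03723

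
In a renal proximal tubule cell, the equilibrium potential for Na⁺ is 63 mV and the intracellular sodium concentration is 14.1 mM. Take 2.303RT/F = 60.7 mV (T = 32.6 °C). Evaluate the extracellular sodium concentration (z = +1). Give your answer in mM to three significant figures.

154 mM

Nernst: E = (60.7/1) · log₁₀([out]/[in]), so log₁₀([out]/[in]) = 63.0 × 1 / 60.7 = 1.0379.
[out]/[in] = 10^(1.0379) = 10.91.
[out] = 10.91 × 14.1 = 153.9 mM.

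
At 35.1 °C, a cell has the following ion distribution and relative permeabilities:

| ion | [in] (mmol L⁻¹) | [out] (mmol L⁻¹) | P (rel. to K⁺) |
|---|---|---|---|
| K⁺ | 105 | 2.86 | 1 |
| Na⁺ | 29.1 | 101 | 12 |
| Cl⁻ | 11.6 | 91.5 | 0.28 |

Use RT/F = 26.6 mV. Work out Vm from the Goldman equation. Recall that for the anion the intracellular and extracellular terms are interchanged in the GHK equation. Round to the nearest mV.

25 mV

Vm = 26.6 · ln[(Σ P·[cation]ₒ + Σ P·[anion]ᵢ) / (Σ P·[cation]ᵢ + Σ P·[anion]ₒ)]
Numerator = 1×2.86 + 12×101 + 0.28×11.6 = 1218
Denominator = 1×105 + 12×29.1 + 0.28×91.5 = 479.8
Vm = 26.6 · ln(2.5387) = 26.6 × (0.9316) = 24.78 mV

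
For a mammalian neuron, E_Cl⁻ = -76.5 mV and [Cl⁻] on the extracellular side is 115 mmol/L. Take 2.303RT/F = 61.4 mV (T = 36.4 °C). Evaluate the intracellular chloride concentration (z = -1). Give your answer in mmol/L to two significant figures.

Nernst: E = (61.4/-1) · log₁₀([out]/[in]), so log₁₀([out]/[in]) = -76.5 × -1 / 61.4 = 1.2459.
[out]/[in] = 10^(1.2459) = 17.62.
[in] = 115 / 17.62 = 6.528 mmol/L.

6.5 mmol/L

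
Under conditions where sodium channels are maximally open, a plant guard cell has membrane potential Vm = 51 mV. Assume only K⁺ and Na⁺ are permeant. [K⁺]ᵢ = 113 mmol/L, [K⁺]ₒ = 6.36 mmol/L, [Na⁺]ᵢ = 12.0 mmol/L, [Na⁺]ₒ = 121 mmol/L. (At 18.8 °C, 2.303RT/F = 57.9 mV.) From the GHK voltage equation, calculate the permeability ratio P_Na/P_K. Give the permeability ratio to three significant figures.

28.6

Let α = P_Na/P_K. GHK: Vm = 57.9·log₁₀[(Kₒ + α·Naₒ)/(Kᵢ + α·Naᵢ)].
10^(Vm/57.9) = 10^(51.0/57.9) = 7.6003
So 7.6003·(Kᵢ + α·Naᵢ) = Kₒ + α·Naₒ → α = (7.6003·113.0 − 6.36) / (121.0 − 7.6003·12.0)
α = (858.8 − 6.36) / (121.0 − 91.2) = 852.5/29.8 = 28.61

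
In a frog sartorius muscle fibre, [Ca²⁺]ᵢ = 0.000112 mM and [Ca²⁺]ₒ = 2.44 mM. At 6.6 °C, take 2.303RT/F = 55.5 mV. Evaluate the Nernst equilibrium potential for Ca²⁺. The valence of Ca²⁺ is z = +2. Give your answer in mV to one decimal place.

120.4 mV

E = (55.5/z) · log₁₀([Ca²⁺]_out/[Ca²⁺]_in) with z = +2.
= (55.5/2) · log₁₀(2.44/0.000112) = 27.75 · log₁₀(2.179e+04)
= 27.75 · (4.3382) = 120.38 mV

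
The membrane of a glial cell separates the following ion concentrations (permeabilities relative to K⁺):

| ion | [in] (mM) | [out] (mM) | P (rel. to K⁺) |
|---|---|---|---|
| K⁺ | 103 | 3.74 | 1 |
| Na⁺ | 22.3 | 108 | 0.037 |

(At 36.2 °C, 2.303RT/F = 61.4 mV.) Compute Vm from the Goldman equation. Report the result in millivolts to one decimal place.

-69.2 mV

Vm = 61.4 · log₁₀[(Σ P·[cation]ₒ + Σ P·[anion]ᵢ) / (Σ P·[cation]ᵢ + Σ P·[anion]ₒ)]
Numerator = 1×3.74 + 0.037×108 = 7.736
Denominator = 1×103 + 0.037×22.3 = 103.8
Vm = 61.4 · log₁₀(0.07451) = 61.4 × (-1.1278) = -69.25 mV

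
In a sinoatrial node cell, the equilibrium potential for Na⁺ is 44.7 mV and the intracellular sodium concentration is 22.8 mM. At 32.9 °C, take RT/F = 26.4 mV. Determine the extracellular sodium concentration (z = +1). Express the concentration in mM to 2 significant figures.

Nernst: E = (26.4/1) · ln([out]/[in]), so ln([out]/[in]) = 44.7 × 1 / 26.4 = 1.6932.
[out]/[in] = e^(1.6932) = 5.437.
[out] = 5.437 × 22.8 = 124 mM.

120 mM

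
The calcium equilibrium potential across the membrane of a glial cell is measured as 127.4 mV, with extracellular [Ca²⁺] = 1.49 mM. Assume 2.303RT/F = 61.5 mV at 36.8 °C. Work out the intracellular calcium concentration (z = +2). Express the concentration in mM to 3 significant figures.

0.000107 mM

Nernst: E = (61.5/2) · log₁₀([out]/[in]), so log₁₀([out]/[in]) = 127.4 × 2 / 61.5 = 4.1431.
[out]/[in] = 10^(4.1431) = 1.39e+04.
[in] = 1.49 / 1.39e+04 = 0.0001072 mM.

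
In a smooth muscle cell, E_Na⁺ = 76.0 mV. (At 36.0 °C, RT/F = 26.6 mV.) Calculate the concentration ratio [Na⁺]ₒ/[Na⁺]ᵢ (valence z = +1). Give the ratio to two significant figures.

ln([out]/[in]) = E·z/(26.6) = 76.0 × 1 / 26.6 = 2.8571
[out]/[in] = e^(2.8571) = 17.41

17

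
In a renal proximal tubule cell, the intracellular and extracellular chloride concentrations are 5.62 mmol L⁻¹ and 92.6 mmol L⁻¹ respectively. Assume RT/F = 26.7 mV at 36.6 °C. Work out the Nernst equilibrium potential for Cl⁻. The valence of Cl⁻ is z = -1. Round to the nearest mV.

E = (26.7/z) · ln([Cl⁻]_out/[Cl⁻]_in) with z = -1.
For an anion, dividing by z = -1 reverses the sign.
= (26.7/-1) · ln(92.6/5.62) = -26.70 · ln(16.48)
= -26.70 · (2.8020) = -74.81 mV

-75 mV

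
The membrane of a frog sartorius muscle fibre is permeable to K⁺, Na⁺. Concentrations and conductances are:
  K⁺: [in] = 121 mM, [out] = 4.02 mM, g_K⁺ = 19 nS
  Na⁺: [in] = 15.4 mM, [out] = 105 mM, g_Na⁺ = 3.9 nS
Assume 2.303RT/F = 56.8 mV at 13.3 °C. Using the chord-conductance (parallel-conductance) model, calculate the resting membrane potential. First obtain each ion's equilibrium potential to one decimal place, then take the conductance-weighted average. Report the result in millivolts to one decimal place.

E_K⁺ = (56.8/1)·log₁₀(4.02/121) = -84.0 mV
E_Na⁺ = (56.8/1)·log₁₀(105/15.4) = 47.4 mV
Vm = (Σ gᵢEᵢ)/(Σ gᵢ) = (19·-84.0 + 3.9·47.4) / (19 + 3.9)
= -1411.14 / 22.9 = -61.62 mV

-61.6 mV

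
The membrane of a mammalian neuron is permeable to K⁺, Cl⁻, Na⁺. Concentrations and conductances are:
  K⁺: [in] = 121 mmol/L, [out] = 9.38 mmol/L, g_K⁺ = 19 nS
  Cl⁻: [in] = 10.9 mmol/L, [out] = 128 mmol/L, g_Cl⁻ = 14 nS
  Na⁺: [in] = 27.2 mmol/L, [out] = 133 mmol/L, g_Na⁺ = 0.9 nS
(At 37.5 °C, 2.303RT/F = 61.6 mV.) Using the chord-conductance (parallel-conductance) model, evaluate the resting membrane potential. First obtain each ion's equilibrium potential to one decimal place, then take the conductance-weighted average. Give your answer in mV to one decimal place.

E_K⁺ = (61.6/1)·log₁₀(9.38/121) = -68.4 mV
E_Cl⁻ = (61.6/-1)·log₁₀(128/10.9) = -65.9 mV
E_Na⁺ = (61.6/1)·log₁₀(133/27.2) = 42.5 mV
Vm = (Σ gᵢEᵢ)/(Σ gᵢ) = (19·-68.4 + 14·-65.9 + 0.9·42.5) / (19 + 14 + 0.9)
= -2183.95 / 33.9 = -64.42 mV

-64.4 mV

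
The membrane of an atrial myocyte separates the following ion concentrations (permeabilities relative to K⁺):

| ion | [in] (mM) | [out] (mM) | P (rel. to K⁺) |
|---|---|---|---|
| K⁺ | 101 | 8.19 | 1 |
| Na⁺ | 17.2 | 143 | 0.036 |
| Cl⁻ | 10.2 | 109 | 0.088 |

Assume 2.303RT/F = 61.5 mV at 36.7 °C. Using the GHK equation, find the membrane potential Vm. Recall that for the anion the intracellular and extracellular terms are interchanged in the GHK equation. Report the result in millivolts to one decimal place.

-54.9 mV

Vm = 61.5 · log₁₀[(Σ P·[cation]ₒ + Σ P·[anion]ᵢ) / (Σ P·[cation]ᵢ + Σ P·[anion]ₒ)]
Numerator = 1×8.19 + 0.036×143 + 0.088×10.2 = 14.24
Denominator = 1×101 + 0.036×17.2 + 0.088×109 = 111.2
Vm = 61.5 · log₁₀(0.12801) = 61.5 × (-0.8928) = -54.91 mV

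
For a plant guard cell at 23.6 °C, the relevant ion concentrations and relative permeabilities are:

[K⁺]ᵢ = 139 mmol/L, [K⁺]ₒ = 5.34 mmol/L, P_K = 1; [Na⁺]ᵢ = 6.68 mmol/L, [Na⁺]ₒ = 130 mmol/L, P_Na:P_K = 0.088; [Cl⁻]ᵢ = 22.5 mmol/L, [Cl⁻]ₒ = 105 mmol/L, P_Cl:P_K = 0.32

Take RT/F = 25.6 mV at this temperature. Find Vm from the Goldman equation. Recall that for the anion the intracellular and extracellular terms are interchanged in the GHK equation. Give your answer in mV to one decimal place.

Vm = 25.6 · ln[(Σ P·[cation]ₒ + Σ P·[anion]ᵢ) / (Σ P·[cation]ᵢ + Σ P·[anion]ₒ)]
Numerator = 1×5.34 + 0.088×130 + 0.32×22.5 = 23.98
Denominator = 1×139 + 0.088×6.68 + 0.32×105 = 173.2
Vm = 25.6 · ln(0.13846) = 25.6 × (-1.9772) = -50.62 mV

-50.6 mV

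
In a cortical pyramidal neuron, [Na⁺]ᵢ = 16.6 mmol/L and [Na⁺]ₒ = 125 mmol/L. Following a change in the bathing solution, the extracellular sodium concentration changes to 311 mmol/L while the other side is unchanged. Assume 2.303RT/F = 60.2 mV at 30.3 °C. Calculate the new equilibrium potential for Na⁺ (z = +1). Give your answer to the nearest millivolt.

After the shift: [Na⁺]_out = 311, [Na⁺]_in = 16.6 mmol/L.
E_new = (60.2/1)·log₁₀(311/16.6) = 60.20 · (1.2727) = 76.61 mV

77 mV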